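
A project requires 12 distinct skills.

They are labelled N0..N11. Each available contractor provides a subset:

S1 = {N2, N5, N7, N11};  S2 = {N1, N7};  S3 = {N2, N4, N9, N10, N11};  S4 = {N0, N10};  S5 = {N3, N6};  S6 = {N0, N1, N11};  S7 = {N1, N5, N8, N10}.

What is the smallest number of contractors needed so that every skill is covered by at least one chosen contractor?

5

S1 and S3 and S5 and S6 and S7 together: S1 ∪ S3 ∪ S5 ∪ S6 ∪ S7 = {N0, N1, N2, N3, N4, N5, N6, N7, N8, N9, N10, N11} — every skill is covered.
No 4 of the 7 contractors cover everything (all 35 combinations miss at least one skill), so 5 is optimal.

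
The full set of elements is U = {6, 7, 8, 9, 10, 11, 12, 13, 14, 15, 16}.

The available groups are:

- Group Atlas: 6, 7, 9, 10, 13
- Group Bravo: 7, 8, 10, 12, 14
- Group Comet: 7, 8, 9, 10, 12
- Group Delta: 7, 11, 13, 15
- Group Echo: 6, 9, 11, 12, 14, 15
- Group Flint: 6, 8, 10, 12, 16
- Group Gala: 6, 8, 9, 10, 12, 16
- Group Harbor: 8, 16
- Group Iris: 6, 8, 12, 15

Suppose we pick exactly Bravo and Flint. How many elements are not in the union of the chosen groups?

Union of Bravo, Flint = {6, 7, 8, 10, 12, 14, 16}.
Not covered: 9, 11, 13, 15 — 4 elements.

4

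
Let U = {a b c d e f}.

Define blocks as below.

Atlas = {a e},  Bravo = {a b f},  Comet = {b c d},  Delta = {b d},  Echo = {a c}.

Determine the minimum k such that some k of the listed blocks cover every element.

3

Take {Atlas, Bravo, Comet}. Their union is {a, b, c, d, e, f}, which is all 6 elements.
Only Atlas contains e, so Atlas is forced; the remaining 4 elements need at least 2 more blocks (each remaining block adds at most 3) — so at least 3 blocks are needed, and 3 is optimal.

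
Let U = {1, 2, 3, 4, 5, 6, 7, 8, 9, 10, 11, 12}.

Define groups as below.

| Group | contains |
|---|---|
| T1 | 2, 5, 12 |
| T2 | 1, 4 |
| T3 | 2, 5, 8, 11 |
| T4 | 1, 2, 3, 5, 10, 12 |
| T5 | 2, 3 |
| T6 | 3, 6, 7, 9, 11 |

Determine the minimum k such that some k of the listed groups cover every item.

4

T2, T3, T4, and T6 cover everything between them: the union {1, 2, 3, 4, 5, 6, 7, 8, 9, 10, 11, 12} is all of U.
No 3 of the 6 groups cover everything (all 20 combinations miss at least one item), so 4 is optimal.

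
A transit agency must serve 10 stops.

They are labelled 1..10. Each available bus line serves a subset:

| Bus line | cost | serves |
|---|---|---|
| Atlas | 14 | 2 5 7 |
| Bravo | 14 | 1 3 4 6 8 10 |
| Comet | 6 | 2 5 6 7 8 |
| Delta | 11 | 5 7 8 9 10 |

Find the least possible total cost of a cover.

Bravo, Comet, Delta together cover every stop (Bravo ∪ Comet ∪ Delta = {1, 2, 3, 4, 5, 6, 7, 8, 9, 10}); total cost 14 + 6 + 11 = 31.
No covering selection has total cost below 31.

31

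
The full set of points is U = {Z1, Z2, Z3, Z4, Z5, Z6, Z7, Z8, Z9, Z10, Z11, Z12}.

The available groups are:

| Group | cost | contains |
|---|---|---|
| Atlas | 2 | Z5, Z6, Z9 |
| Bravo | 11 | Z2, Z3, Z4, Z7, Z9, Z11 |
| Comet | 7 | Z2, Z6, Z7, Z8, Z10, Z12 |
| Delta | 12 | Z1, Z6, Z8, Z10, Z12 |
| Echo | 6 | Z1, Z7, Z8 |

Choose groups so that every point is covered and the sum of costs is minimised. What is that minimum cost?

25

Atlas, Bravo, Delta together cover every point (Atlas ∪ Bravo ∪ Delta = {Z1, Z2, Z3, Z4, Z5, Z6, Z7, Z8, Z9, Z10, Z11, Z12}); total cost 2 + 11 + 12 = 25.
The greedy pick Atlas, Comet, Bravo, Echo costs 26; no covering selection beats 25.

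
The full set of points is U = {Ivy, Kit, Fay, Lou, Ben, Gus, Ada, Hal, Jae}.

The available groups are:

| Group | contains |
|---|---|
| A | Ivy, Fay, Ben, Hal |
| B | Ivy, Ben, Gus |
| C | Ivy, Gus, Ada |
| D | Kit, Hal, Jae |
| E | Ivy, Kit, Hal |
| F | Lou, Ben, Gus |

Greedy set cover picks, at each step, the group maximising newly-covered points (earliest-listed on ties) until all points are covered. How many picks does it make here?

4

Greedy: pick A (covers 4 new) → pick C (covers 2 new) → pick D (covers 2 new) → pick F (covers 1 new). Total picks: 4.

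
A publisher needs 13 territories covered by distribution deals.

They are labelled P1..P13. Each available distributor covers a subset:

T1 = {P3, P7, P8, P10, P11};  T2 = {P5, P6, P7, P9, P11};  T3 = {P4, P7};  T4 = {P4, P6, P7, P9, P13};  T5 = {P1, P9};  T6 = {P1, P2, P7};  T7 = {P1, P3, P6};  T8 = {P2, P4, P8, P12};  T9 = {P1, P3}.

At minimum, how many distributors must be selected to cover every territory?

5

Take {T1, T2, T4, T6, T8}. Their union is {P1, P2, P3, P4, P5, P6, P7, P8, P9, P10, P11, P12, P13}, which is all 13 territories.
No 4 of the 9 distributors cover everything (all 126 combinations miss at least one territory), so 5 is optimal.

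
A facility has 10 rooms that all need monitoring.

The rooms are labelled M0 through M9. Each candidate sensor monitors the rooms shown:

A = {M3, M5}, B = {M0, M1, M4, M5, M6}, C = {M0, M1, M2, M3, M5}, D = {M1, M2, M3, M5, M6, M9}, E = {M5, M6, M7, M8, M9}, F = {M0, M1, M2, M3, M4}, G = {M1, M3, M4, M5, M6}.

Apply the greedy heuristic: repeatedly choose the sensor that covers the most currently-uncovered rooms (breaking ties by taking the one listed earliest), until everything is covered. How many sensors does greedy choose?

Greedy: pick D (covers 6 new) → pick B (covers 2 new) → pick E (covers 2 new). Total picks: 3.
(The true minimum cover uses only 2 sensors, so greedy is not optimal here.)

3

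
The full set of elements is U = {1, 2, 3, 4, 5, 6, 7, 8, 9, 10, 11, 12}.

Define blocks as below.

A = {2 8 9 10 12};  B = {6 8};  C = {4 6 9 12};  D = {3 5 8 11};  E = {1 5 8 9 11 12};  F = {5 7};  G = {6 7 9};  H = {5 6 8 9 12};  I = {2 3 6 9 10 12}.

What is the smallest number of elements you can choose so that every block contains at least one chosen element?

3

Take T = {7, 8, 12}. Each listed block contains at least one of these, so T is a hitting set of size 3.
No choice of 2 elements meets every block, so 3 is the minimum.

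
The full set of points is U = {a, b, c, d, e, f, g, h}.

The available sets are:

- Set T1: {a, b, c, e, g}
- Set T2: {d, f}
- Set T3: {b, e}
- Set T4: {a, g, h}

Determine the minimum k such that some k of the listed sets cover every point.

T1 and T2 and T4 together: T1 ∪ T2 ∪ T4 = {a, b, c, d, e, f, g, h} — every point is covered.
Only T1 contains c, so T1 is forced; the remaining 3 points need at least 2 more sets (each remaining set adds at most 2) — so at least 3 sets are needed, and 3 is optimal.

3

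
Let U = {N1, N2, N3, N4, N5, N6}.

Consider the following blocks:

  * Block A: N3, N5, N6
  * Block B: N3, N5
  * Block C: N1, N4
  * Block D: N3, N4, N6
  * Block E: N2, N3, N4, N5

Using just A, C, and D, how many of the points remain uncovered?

Union of A, C, D = {N1, N3, N4, N5, N6}.
Not covered: N2 — 1 point.

1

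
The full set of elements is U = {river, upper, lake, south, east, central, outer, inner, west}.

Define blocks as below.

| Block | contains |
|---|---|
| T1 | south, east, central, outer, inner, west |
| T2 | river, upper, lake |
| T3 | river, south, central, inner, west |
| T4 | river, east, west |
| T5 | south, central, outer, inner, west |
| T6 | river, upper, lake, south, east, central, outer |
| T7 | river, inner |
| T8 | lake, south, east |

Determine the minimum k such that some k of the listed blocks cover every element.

2

Take {T1, T6}. Their union is {river, upper, lake, south, east, central, outer, inner, west}, which is all 9 elements.
No single block has all 9 elements (the largest, T6, has 7), so 2 is optimal.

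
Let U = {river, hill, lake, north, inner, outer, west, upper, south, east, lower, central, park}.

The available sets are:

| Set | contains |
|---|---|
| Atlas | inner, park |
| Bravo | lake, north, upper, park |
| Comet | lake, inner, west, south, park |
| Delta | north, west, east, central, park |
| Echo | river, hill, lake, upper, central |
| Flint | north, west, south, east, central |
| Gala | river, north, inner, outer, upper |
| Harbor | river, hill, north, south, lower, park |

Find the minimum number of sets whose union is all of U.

Take {Bravo, Delta, Gala, Harbor}. Their union is {river, hill, lake, north, inner, outer, west, upper, south, east, lower, central, park}, which is all 13 points.
Only Harbor contains lower, so Harbor is forced; the remaining 7 points need at least 3 more sets (each remaining set adds at most 3) — so at least 4 sets are needed, and 4 is optimal.

4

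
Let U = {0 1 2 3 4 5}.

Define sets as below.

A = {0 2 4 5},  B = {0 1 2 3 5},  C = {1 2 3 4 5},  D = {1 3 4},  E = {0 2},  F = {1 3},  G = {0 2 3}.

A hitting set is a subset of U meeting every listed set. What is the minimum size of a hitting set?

2

The 2 elements {0, 1} hit every set.
The sets A, F are pairwise disjoint, so any hitting set needs a separate element for each — at least 2. Hence 2 is optimal.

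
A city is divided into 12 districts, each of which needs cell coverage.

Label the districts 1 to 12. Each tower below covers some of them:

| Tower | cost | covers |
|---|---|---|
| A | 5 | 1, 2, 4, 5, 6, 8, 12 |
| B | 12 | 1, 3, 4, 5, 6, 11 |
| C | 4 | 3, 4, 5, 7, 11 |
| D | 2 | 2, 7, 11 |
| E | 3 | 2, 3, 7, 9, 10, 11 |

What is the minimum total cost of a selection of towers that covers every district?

A, E together cover every district (A ∪ E = {1, 2, 3, 4, 5, 6, 7, 8, 9, 10, 11, 12}); total cost 5 + 3 = 8.
No covering selection has total cost below 8.

8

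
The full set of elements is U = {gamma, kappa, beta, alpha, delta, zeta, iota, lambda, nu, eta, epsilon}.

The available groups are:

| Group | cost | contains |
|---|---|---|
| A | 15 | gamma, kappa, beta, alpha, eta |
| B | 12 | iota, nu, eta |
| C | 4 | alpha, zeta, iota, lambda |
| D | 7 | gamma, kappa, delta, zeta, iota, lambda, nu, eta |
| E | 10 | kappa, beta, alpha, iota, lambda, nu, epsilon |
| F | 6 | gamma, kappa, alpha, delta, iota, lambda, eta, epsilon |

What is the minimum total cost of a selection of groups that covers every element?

17

D, E together cover every element (D ∪ E = {gamma, kappa, beta, alpha, delta, zeta, iota, lambda, nu, eta, epsilon}); total cost 7 + 10 = 17.
The greedy pick F, D, E costs 23; no covering selection beats 17.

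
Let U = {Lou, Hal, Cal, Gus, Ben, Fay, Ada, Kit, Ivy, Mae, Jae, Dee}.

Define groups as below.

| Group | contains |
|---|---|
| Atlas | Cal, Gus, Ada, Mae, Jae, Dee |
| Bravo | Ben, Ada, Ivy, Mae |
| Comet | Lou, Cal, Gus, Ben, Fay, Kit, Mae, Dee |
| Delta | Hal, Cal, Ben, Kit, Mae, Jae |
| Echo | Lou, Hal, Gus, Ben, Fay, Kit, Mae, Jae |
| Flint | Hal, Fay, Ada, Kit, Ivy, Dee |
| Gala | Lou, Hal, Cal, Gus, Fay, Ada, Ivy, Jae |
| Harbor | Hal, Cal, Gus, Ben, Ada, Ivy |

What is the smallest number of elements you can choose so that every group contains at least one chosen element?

2

The 2 elements {Ben, Ada} hit every group.
No single element lies in every group, so at least 2 are needed and 2 is optimal.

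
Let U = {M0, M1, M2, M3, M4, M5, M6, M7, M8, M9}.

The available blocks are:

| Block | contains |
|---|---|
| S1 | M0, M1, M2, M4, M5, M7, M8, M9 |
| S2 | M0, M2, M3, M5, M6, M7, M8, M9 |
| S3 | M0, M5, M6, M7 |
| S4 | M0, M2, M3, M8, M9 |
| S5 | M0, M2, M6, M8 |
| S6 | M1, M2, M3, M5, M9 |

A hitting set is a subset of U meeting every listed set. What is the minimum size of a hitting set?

H = {M2, M7} meets every block (each contains at least one member of H), and |H| = 2.
No single element lies in every block, so at least 2 are needed and 2 is optimal.

2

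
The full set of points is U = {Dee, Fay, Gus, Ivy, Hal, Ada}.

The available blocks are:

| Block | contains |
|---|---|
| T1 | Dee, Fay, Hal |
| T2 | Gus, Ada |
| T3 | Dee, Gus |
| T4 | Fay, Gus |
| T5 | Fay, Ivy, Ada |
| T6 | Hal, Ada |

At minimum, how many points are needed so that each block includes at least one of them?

3

Take H = {Dee, Gus, Ada}. Each listed block contains at least one of these, so H is a hitting set of size 3.
No choice of 2 points meets every block, so 3 is the minimum.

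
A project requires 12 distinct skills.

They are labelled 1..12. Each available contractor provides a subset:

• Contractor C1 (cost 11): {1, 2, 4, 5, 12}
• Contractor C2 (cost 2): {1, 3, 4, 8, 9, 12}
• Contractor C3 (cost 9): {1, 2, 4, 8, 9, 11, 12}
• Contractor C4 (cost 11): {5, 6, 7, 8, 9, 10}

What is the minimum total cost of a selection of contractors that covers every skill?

22

C2, C3, C4 together cover every skill (C2 ∪ C3 ∪ C4 = {1, 2, 3, 4, 5, 6, 7, 8, 9, 10, 11, 12}); total cost 2 + 9 + 11 = 22.
No covering selection has total cost below 22.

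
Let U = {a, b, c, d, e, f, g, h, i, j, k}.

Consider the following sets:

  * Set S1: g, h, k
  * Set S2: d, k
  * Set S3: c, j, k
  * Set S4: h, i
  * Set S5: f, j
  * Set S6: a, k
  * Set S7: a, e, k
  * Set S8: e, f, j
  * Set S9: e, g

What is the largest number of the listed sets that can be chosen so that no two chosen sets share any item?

S2, S4, S5, S9 are pairwise disjoint (S2={d,k}; S4={h,i}; S5={f,j}; S9={e,g}).
Every remaining set overlaps one of these, and no 5 of the listed sets are pairwise disjoint, so 4 is the maximum.

4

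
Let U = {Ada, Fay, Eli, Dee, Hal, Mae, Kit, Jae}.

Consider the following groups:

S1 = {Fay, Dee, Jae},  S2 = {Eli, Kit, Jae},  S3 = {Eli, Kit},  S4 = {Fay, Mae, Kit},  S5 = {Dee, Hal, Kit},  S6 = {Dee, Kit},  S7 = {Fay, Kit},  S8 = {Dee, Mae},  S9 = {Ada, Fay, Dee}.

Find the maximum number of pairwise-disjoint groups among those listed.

S2, S9 are pairwise disjoint (S2={Eli,Kit,Jae}; S9={Ada,Fay,Dee}).
Every remaining group overlaps one of these, and no 3 of the listed groups are pairwise disjoint, so 2 is the maximum.

2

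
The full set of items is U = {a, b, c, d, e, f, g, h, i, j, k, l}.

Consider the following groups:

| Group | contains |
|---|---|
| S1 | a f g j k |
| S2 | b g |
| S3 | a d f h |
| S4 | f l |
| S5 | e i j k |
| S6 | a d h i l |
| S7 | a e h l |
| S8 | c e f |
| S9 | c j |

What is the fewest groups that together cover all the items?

Take {S1, S2, S6, S8}. Their union is {a, b, c, d, e, f, g, h, i, j, k, l}, which is all 12 items.
No 3 of the 9 groups cover everything (all 84 combinations miss at least one item), so 4 is optimal.

4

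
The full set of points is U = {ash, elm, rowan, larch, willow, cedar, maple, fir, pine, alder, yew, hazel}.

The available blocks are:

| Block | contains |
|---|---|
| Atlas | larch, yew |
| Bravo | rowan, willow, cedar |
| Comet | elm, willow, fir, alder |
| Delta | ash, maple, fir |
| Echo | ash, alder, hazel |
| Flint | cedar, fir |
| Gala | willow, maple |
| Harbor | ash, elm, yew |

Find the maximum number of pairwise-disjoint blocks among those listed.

4

Atlas, Echo, Flint, Gala are pairwise disjoint (Atlas={larch,yew}; Echo={ash,alder,hazel}; Flint={cedar,fir}; Gala={willow,maple}).
Every remaining block overlaps one of these, and no 5 of the listed blocks are pairwise disjoint, so 4 is the maximum.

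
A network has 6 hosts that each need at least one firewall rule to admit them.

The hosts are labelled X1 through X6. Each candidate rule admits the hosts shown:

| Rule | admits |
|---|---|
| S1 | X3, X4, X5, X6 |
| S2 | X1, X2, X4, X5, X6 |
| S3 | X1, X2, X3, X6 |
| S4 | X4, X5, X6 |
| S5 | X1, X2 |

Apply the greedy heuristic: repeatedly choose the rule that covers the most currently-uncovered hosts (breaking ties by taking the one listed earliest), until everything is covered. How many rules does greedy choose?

Greedy: pick S2 (covers 5 new) → pick S1 (covers 1 new). Total picks: 2.

2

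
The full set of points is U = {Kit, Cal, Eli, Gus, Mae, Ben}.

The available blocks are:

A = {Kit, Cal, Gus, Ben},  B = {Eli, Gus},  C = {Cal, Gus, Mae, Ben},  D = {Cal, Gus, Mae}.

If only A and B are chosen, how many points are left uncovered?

1

Union of A, B = {Kit, Cal, Eli, Gus, Ben}.
Not covered: Mae — 1 point.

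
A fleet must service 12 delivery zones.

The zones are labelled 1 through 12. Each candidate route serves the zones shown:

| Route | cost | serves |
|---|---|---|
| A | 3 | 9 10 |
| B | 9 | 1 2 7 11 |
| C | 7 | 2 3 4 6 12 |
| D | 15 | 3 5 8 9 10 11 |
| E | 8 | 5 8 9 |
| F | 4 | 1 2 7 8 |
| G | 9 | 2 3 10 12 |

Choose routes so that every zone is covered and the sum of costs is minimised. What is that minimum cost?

26

C, D, F together cover every zone (C ∪ D ∪ F = {1, 2, 3, 4, 5, 6, 7, 8, 9, 10, 11, 12}); total cost 7 + 15 + 4 = 26.
The greedy pick F, A, C, D costs 29; no covering selection beats 26.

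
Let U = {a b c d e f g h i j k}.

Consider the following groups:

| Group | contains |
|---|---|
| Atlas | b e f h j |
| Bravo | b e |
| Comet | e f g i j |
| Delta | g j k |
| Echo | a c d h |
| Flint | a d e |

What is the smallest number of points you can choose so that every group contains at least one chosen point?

3

T = {a, e, g} meets every group (each contains at least one member of T), and |T| = 3.
The groups Bravo, Delta, Echo are pairwise disjoint, so any hitting set needs a separate point for each — at least 3. Hence 3 is optimal.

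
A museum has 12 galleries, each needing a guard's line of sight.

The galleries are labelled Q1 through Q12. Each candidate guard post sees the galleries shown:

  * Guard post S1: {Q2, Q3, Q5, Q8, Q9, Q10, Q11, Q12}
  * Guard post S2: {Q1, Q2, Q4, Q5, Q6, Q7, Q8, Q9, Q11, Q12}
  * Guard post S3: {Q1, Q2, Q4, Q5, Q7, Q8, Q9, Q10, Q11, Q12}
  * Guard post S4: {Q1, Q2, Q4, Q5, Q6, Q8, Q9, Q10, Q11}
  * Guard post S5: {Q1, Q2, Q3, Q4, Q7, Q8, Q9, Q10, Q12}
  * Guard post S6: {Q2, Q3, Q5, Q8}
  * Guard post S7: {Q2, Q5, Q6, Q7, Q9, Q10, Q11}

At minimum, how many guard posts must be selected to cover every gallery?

Take {S4, S5}. Their union is {Q1, Q2, Q3, Q4, Q5, Q6, Q7, Q8, Q9, Q10, Q11, Q12}, which is all 12 galleries.
No single guard post has all 12 galleries (the largest, S2, has 10), so 2 is optimal.

2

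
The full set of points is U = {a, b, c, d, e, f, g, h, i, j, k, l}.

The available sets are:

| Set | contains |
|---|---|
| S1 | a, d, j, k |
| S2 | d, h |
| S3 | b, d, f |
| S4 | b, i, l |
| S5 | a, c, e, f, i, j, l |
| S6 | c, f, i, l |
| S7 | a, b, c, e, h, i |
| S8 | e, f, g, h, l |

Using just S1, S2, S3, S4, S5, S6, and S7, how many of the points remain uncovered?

1

Union of S1, S2, S3, S4, S5, S6, S7 = {a, b, c, d, e, f, h, i, j, k, l}.
Not covered: g — 1 point.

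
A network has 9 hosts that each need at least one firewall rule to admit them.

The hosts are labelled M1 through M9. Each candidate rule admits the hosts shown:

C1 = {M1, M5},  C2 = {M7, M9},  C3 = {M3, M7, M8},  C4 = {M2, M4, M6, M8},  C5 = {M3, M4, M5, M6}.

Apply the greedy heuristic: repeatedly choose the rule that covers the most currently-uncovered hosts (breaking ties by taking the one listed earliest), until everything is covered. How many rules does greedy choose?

4

Greedy: pick C4 (covers 4 new) → pick C1 (covers 2 new) → pick C2 (covers 2 new) → pick C3 (covers 1 new). Total picks: 4.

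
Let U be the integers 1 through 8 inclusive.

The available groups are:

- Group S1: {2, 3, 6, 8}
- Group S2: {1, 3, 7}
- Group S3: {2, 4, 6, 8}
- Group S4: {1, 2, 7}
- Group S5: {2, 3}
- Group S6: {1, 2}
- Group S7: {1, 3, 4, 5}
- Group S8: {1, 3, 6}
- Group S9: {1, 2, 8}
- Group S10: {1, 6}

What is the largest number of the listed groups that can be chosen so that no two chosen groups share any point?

S2, S3 are pairwise disjoint (S2={1,3,7}; S3={2,4,6,8}).
Every remaining group overlaps one of these, and no 3 of the listed groups are pairwise disjoint, so 2 is the maximum.

2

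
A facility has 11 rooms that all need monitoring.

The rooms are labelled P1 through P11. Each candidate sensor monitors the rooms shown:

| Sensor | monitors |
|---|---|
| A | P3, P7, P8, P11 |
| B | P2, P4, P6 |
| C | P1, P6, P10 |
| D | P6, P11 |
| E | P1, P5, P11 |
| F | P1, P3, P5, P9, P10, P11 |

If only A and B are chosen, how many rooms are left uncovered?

4

Union of A, B = {P2, P3, P4, P6, P7, P8, P11}.
Not covered: P1, P5, P9, P10 — 4 rooms.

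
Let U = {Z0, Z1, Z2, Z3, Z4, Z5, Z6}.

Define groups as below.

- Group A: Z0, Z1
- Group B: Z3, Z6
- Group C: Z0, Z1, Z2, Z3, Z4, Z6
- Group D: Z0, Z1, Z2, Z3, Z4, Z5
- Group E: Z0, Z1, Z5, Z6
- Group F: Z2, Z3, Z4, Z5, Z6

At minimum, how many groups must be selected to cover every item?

2

B and D cover everything between them: the union {Z0, Z1, Z2, Z3, Z4, Z5, Z6} is all of U.
No single group has all 7 items (the largest, C, has 6), so 2 is optimal.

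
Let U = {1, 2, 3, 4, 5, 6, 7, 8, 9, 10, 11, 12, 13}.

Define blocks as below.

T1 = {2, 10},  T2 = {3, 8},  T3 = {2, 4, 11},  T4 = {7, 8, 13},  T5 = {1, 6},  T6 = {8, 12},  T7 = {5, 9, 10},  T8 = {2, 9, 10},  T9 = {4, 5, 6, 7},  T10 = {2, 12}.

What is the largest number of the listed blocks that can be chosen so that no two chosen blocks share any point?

T2, T5, T7, T10 are pairwise disjoint (T2={3,8}; T5={1,6}; T7={5,9,10}; T10={2,12}).
Every remaining block overlaps one of these, and no 5 of the listed blocks are pairwise disjoint, so 4 is the maximum.

4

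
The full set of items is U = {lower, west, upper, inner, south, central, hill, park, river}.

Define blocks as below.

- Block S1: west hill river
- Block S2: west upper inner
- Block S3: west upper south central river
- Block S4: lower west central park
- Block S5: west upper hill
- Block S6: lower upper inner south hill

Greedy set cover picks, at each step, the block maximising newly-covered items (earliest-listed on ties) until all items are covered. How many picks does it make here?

3

Greedy: pick S3 (covers 5 new) → pick S6 (covers 3 new) → pick S4 (covers 1 new). Total picks: 3.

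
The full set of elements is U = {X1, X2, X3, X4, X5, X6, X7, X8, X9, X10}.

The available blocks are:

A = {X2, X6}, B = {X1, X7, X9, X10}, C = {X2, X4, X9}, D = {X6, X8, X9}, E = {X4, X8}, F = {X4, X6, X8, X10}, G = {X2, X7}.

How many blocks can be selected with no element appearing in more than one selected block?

3

A, B, E are pairwise disjoint (A={X2,X6}; B={X1,X7,X9,X10}; E={X4,X8}).
Every remaining block overlaps one of these, and no 4 of the listed blocks are pairwise disjoint, so 3 is the maximum.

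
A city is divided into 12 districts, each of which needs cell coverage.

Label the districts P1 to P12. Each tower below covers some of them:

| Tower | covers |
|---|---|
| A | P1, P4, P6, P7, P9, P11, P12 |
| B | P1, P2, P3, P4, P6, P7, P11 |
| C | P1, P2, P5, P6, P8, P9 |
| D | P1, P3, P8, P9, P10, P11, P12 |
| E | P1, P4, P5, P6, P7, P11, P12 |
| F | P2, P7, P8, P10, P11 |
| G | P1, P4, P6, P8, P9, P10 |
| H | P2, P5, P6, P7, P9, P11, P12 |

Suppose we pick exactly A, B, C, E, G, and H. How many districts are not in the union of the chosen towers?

0

Union of A, B, C, E, G, H = {P1, P2, P3, P4, P5, P6, P7, P8, P9, P10, P11, P12} — that's every district, so 0 are uncovered.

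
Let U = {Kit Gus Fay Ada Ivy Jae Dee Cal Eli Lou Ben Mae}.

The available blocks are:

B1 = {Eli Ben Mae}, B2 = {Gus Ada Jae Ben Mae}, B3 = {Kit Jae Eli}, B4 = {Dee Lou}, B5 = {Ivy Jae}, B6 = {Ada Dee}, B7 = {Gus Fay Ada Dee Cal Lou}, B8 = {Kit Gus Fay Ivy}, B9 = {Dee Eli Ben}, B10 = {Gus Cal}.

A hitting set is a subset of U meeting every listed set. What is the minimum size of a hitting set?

4

H = {Gus, Jae, Dee, Eli} meets every block (each contains at least one member of H), and |H| = 4.
The blocks B1, B4, B5, B10 are pairwise disjoint, so any hitting set needs a separate item for each — at least 4. Hence 4 is optimal.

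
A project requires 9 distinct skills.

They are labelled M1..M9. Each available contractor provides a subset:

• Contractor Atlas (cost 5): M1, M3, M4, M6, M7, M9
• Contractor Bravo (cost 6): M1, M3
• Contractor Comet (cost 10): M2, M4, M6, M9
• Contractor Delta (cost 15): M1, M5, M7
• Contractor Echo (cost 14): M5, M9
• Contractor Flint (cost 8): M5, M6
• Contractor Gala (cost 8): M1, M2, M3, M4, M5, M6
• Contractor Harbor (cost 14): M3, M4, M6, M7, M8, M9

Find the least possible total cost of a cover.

22

Gala, Harbor together cover every skill (Gala ∪ Harbor = {M1, M2, M3, M4, M5, M6, M7, M8, M9}); total cost 8 + 14 = 22.
The greedy pick Atlas, Gala, Harbor costs 27; no covering selection beats 22.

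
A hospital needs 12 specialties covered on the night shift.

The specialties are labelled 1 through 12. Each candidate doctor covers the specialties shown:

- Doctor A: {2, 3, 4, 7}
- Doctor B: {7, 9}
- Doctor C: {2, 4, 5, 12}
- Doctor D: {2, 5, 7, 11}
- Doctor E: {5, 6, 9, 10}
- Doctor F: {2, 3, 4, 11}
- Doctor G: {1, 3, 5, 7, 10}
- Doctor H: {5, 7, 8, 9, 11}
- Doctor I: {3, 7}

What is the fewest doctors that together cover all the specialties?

4

C and E and G and H together: C ∪ E ∪ G ∪ H = {1, 2, 3, 4, 5, 6, 7, 8, 9, 10, 11, 12} — every specialty is covered.
Only G contains 1, so G is forced; the remaining 7 specialties need at least 3 more doctors (each remaining doctor adds at most 3) — so at least 4 doctors are needed, and 4 is optimal.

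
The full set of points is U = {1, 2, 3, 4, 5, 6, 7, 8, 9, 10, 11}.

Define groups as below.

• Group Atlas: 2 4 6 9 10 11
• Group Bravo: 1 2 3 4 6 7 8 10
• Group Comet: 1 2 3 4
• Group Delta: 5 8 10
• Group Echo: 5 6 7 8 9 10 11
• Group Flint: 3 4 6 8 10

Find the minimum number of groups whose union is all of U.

2

Take {Bravo, Echo}. Their union is {1, 2, 3, 4, 5, 6, 7, 8, 9, 10, 11}, which is all 11 points.
No single group has all 11 points (the largest, Bravo, has 8), so 2 is optimal.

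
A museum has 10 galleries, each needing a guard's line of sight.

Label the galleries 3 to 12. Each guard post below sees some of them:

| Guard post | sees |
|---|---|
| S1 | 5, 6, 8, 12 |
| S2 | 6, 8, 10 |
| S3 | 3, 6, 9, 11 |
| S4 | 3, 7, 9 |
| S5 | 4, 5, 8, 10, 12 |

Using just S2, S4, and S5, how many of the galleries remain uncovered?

1

Union of S2, S4, S5 = {3, 4, 5, 6, 7, 8, 9, 10, 12}.
Not covered: 11 — 1 gallery.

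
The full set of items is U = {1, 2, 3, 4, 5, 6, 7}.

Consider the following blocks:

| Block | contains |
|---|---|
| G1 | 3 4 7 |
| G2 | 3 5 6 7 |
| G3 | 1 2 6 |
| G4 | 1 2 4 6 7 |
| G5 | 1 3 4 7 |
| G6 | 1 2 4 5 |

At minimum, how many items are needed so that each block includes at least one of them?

Take H = {1, 3}. Each listed block contains at least one of these, so H is a hitting set of size 2.
The blocks G1, G3 are pairwise disjoint, so any hitting set needs a separate item for each — at least 2. Hence 2 is optimal.

2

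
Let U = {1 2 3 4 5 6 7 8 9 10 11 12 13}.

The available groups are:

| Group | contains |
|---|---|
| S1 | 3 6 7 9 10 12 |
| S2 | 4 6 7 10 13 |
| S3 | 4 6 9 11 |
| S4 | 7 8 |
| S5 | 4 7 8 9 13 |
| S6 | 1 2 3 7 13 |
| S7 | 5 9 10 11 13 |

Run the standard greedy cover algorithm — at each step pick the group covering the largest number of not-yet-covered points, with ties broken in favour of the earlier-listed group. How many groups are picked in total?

Greedy: pick S1 (covers 6 new) → pick S5 (covers 3 new) → pick S6 (covers 2 new) → pick S7 (covers 2 new). Total picks: 4.

4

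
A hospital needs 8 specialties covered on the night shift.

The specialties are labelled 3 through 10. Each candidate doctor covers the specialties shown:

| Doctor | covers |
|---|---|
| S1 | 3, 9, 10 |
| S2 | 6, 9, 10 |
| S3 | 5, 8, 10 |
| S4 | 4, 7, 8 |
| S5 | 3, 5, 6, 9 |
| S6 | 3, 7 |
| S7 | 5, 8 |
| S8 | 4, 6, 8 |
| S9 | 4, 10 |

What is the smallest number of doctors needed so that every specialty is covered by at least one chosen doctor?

3

Take {S4, S5, S9}. Their union is {3, 4, 5, 6, 7, 8, 9, 10}, which is all 8 specialties.
No 2 of the 9 doctors cover everything (all 36 combinations miss at least one specialty), so 3 is optimal.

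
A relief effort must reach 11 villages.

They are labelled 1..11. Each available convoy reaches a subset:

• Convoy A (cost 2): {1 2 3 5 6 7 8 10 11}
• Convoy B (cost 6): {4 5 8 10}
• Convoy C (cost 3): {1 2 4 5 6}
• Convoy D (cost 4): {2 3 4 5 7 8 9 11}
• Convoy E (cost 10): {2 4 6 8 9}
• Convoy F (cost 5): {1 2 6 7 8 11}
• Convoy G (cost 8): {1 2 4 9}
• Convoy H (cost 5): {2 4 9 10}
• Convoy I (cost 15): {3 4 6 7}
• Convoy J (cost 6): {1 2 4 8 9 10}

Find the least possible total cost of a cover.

A, D together cover every village (A ∪ D = {1, 2, 3, 4, 5, 6, 7, 8, 9, 10, 11}); total cost 2 + 4 = 6.
No covering selection has total cost below 6.

6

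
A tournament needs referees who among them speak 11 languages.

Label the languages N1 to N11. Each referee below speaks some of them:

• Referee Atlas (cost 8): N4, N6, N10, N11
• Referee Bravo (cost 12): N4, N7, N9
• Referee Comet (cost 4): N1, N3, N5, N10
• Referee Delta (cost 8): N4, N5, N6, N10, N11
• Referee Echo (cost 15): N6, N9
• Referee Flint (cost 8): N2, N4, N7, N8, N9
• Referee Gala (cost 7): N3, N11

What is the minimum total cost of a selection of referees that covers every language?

Comet, Delta, Flint together cover every language (Comet ∪ Delta ∪ Flint = {N1, N2, N3, N4, N5, N6, N7, N8, N9, N10, N11}); total cost 4 + 8 + 8 = 20.
No covering selection has total cost below 20.

20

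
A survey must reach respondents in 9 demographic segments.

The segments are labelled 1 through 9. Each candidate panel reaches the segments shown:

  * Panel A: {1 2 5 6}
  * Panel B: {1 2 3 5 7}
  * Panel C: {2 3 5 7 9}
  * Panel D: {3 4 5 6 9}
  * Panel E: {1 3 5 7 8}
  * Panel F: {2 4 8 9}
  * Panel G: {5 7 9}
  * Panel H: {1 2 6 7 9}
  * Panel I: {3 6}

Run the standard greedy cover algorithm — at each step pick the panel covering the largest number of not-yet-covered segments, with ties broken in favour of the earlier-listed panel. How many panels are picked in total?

Greedy: pick B (covers 5 new) → pick D (covers 3 new) → pick E (covers 1 new). Total picks: 3.

3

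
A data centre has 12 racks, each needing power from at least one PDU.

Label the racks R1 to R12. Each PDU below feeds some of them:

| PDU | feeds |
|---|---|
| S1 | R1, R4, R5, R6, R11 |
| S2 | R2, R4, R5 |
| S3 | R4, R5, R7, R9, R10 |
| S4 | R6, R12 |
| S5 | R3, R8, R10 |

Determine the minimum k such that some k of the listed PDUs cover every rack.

Take {S1, S2, S3, S4, S5}. Their union is {R1, R2, R3, R4, R5, R6, R7, R8, R9, R10, R11, R12}, which is all 12 racks.
No 4 of the 5 PDUs cover everything (all 5 combinations miss at least one rack), so 5 is optimal.

5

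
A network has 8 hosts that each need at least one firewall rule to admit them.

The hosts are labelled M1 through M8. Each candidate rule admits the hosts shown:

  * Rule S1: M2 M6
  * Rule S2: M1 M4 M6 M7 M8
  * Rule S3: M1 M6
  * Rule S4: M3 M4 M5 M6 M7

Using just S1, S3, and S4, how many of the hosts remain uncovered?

1

Union of S1, S3, S4 = {M1, M2, M3, M4, M5, M6, M7}.
Not covered: M8 — 1 host.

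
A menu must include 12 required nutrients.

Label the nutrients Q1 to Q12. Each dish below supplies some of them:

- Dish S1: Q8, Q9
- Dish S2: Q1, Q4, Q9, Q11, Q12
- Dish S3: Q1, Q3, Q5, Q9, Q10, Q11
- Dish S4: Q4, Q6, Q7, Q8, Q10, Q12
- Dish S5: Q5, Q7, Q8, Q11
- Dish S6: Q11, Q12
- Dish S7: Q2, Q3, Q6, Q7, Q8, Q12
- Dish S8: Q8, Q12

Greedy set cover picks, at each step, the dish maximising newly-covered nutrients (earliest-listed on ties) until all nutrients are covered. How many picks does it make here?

3

Greedy: pick S3 (covers 6 new) → pick S4 (covers 5 new) → pick S7 (covers 1 new). Total picks: 3.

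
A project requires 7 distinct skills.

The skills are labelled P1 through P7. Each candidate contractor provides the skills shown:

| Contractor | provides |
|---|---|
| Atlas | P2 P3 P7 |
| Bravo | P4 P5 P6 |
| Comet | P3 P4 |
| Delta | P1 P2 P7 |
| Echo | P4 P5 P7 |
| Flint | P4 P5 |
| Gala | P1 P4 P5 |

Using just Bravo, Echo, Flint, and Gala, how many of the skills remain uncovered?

Union of Bravo, Echo, Flint, Gala = {P1, P4, P5, P6, P7}.
Not covered: P2, P3 — 2 skills.

2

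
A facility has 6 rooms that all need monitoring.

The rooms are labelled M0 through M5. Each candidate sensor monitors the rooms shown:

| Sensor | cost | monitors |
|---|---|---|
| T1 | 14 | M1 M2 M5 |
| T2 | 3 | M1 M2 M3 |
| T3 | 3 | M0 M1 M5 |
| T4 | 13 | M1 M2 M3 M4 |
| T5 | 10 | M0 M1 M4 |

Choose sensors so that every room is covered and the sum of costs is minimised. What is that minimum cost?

T3, T4 together cover every room (T3 ∪ T4 = {M0, M1, M2, M3, M4, M5}); total cost 3 + 13 = 16.
No covering selection has total cost below 16.

16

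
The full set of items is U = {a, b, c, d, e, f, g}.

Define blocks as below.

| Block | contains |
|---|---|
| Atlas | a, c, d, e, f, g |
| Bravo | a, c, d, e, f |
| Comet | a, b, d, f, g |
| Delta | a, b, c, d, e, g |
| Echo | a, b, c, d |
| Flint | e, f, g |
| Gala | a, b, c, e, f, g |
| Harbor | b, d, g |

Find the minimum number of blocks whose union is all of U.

Take {Delta, Gala}. Their union is {a, b, c, d, e, f, g}, which is all 7 items.
No single block has all 7 items (the largest, Atlas, has 6), so 2 is optimal.

2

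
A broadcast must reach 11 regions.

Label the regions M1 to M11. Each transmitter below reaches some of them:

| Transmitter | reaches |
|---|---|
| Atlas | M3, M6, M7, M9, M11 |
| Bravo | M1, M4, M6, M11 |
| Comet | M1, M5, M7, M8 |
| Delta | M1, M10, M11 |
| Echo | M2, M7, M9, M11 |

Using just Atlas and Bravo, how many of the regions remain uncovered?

Union of Atlas, Bravo = {M1, M3, M4, M6, M7, M9, M11}.
Not covered: M2, M5, M8, M10 — 4 regions.

4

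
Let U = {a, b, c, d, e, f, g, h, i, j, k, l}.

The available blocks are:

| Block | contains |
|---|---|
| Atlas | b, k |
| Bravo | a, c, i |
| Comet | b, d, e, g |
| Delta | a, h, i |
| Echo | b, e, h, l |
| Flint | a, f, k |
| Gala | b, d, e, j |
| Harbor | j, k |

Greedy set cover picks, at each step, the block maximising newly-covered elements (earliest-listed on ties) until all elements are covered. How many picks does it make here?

Greedy: pick Comet (covers 4 new) → pick Bravo (covers 3 new) → pick Echo (covers 2 new) → pick Flint (covers 2 new) → pick Gala (covers 1 new). Total picks: 5.

5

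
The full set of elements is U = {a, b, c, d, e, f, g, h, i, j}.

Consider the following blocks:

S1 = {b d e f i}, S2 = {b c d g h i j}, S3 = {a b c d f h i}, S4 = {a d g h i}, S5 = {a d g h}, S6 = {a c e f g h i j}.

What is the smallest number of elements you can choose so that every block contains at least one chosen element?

T = {f, g} meets every block (each contains at least one member of T), and |T| = 2.
No single element lies in every block, so at least 2 are needed and 2 is optimal.

2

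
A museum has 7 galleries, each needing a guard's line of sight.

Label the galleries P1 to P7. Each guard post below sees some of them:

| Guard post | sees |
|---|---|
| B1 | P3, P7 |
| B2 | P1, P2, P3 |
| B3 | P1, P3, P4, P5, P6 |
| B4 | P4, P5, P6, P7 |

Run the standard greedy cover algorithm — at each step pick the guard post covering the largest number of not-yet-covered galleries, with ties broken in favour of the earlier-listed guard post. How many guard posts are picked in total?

3

Greedy: pick B3 (covers 5 new) → pick B1 (covers 1 new) → pick B2 (covers 1 new). Total picks: 3.
(The true minimum cover uses only 2 guard posts, so greedy is not optimal here.)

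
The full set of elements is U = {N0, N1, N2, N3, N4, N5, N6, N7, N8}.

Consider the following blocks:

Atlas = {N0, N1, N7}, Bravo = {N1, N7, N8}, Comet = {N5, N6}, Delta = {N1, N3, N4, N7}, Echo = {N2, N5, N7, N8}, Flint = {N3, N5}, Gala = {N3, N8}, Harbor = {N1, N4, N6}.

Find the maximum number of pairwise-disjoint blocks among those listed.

3

Atlas, Comet, Gala are pairwise disjoint (Atlas={N0,N1,N7}; Comet={N5,N6}; Gala={N3,N8}).
Every remaining block overlaps one of these, and no 4 of the listed blocks are pairwise disjoint, so 3 is the maximum.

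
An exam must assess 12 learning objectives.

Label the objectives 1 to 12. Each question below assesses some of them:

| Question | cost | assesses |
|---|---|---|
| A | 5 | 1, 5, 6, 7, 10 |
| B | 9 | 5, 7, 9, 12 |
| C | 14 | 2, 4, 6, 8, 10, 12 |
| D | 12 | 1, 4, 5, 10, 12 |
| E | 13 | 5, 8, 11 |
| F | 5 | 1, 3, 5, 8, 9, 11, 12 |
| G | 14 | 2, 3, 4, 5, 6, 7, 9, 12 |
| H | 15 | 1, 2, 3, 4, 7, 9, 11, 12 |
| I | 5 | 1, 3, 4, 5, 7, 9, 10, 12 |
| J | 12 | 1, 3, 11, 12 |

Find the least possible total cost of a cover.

A, F, G together cover every objective (A ∪ F ∪ G = {1, 2, 3, 4, 5, 6, 7, 8, 9, 10, 11, 12}); total cost 5 + 5 + 14 = 24.
The greedy pick I, F, A, C costs 29; no covering selection beats 24.

24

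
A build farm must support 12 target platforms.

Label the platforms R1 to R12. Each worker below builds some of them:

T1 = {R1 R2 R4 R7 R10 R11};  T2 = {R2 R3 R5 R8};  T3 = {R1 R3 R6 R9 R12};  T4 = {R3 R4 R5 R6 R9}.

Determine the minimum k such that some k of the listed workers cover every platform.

T1 and T2 and T3 together: T1 ∪ T2 ∪ T3 = {R1, R2, R3, R4, R5, R6, R7, R8, R9, R10, R11, R12} — every platform is covered.
Only T1 contains R7, so T1 is forced; the remaining 6 platforms need at least 2 more workers (each remaining worker adds at most 4) — so at least 3 workers are needed, and 3 is optimal.

3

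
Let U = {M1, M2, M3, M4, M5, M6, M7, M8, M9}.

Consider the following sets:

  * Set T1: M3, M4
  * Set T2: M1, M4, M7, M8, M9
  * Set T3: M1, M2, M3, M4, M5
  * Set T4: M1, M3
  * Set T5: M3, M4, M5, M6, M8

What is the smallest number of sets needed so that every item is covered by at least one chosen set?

3

T2, T3, and T5 cover everything between them: the union {M1, M2, M3, M4, M5, M6, M7, M8, M9} is all of U.
Only T3 contains M2, so T3 is forced; the remaining 4 items need at least 2 more sets (each remaining set adds at most 3) — so at least 3 sets are needed, and 3 is optimal.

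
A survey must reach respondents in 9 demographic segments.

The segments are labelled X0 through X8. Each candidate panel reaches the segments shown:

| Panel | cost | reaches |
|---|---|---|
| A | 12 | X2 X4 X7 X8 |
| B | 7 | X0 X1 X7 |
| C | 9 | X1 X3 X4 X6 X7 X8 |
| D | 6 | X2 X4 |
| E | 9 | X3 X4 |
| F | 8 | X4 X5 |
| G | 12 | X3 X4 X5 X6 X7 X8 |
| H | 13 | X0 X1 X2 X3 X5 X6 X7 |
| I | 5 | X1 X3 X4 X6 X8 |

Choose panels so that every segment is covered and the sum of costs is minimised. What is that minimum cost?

18

H, I together cover every segment (H ∪ I = {X0, X1, X2, X3, X4, X5, X6, X7, X8}); total cost 13 + 5 = 18.
No covering selection has total cost below 18.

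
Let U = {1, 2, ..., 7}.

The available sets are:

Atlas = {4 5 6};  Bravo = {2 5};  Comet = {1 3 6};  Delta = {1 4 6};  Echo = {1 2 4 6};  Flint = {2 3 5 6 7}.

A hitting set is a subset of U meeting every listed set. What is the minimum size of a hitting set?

Take H = {1, 5}. Each listed set contains at least one of these, so H is a hitting set of size 2.
The sets Bravo, Comet are pairwise disjoint, so any hitting set needs a separate item for each — at least 2. Hence 2 is optimal.

2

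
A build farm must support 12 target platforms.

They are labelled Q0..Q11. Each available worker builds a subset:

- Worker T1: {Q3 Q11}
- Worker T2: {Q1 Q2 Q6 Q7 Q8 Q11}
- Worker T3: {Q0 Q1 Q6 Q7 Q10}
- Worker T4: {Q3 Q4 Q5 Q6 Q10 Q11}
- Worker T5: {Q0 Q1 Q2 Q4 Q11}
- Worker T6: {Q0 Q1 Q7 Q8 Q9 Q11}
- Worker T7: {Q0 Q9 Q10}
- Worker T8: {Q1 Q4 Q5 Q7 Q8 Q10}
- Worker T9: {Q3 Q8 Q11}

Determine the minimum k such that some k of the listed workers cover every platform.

Take {T2, T4, T7}. Their union is {Q0, Q1, Q2, Q3, Q4, Q5, Q6, Q7, Q8, Q9, Q10, Q11}, which is all 12 platforms.
No 2 of the 9 workers cover everything (all 36 combinations miss at least one platform), so 3 is optimal.

3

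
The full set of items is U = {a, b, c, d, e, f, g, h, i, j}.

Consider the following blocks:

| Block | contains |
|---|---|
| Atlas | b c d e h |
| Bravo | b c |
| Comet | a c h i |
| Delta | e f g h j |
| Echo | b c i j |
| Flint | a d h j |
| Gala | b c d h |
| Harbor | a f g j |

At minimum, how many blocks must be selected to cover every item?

Comet, Delta, and Gala cover everything between them: the union {a, b, c, d, e, f, g, h, i, j} is all of U.
No 2 of the 8 blocks cover everything (all 28 combinations miss at least one item), so 3 is optimal.

3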